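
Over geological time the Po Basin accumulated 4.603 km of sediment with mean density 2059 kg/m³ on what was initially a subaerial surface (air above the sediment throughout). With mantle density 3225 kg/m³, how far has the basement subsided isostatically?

Subaerial load: s = t ρ_sed / ρ_m = 4.603 km × 2059/3225 = 2.94 km.

2.94 km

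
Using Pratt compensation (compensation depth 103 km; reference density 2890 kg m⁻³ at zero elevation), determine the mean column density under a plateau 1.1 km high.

2860 kg m⁻³

Pratt balance: ρ_ref D = ρ (D + h).
ρ = ρ_ref D/(D + h) = 2890 × 103 km/(103 km + 1.1 km) = 2860 kg m⁻³.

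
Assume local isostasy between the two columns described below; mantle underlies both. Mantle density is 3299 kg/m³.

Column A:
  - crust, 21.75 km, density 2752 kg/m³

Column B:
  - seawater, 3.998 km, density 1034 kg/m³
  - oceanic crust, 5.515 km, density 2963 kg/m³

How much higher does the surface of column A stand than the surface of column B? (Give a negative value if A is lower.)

0.3 km

For any compensation level in the mantle, the mantle terms cancel and isostasy reduces to e = (Σt_A − Σt_B) − (Σ(ρt)_A − Σ(ρt)_B) / ρ_m.
Σt_A = 21.75 km; Σt_B = 9.513 km; Σ(ρt)_A = 59856; Σ(ρt)_B = 20474.877 (in km·kg/m³).
e = (21.75 − 9.513) − (59856 − 20474.877) / 3299 = 0.3 km.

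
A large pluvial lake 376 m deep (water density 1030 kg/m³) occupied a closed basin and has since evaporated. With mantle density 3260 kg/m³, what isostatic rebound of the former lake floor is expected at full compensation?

u = d ρ_w/ρ_m = 376 m × 1030/3260 = 119 m.

119 m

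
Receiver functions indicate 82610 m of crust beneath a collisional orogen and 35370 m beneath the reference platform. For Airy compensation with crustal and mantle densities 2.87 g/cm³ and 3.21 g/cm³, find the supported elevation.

5000 m

Excess crust Δ = 82610 m − 35370 m = 47240 m, split between elevation h and root r with h + r = Δ.
Airy balance ρ_c h = (ρ_m − ρ_c) r gives r = h ρ_c/(ρ_m − ρ_c), so h (1 + ρ_c/(ρ_m − ρ_c)) = Δ, i.e. h = Δ (ρ_m − ρ_c)/ρ_m.
h = 47240 m × 0.34/3.21 = 5000 m.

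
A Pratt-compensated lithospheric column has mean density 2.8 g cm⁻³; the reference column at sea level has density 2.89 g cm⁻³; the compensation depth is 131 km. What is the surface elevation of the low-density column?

ρ_ref D = ρ (D + h) → h = D (ρ_ref − ρ)/ρ.
h = 131 km × (2.89 − 2.8)/2.8 = 4.21 km.

4.21 km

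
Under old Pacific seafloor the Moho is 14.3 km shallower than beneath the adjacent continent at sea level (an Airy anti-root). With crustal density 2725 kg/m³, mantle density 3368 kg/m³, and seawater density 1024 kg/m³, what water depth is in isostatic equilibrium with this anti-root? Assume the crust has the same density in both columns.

5.41 km

Replacing a thickness d of crust by seawater at the top must be balanced by replacing crust with mantle at the base: d (ρ_c − ρ_w) = a (ρ_m − ρ_c).
d = a (ρ_m − ρ_c)/(ρ_c − ρ_w) = 14.3 km × 643/1701 = 5.41 km.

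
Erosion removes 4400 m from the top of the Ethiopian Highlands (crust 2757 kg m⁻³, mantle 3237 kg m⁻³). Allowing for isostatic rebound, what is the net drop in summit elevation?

652 m

Rebound u = e ρ_c/ρ_m = 4400 m × 2757/3237 = 3748 m.
Net surface drop = e − u = 4400 m − 3748 m = e (ρ_m − ρ_c)/ρ_m = 652 m.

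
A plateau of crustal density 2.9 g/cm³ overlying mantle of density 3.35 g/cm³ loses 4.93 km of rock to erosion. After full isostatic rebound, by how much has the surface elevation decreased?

Rebound u = e ρ_c/ρ_m = 4.93 km × 2.9/3.35 = 4.268 km.
Net surface drop = e − u = 4.93 km − 4.268 km = e (ρ_m − ρ_c)/ρ_m = 0.662 km.

0.662 km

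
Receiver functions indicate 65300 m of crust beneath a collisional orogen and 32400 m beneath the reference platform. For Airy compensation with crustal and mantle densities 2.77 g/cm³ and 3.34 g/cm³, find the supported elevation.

5610 m

Excess crust Δ = 65300 m − 32400 m = 32900 m, split between elevation h and root r with h + r = Δ.
Airy balance ρ_c h = (ρ_m − ρ_c) r gives r = h ρ_c/(ρ_m − ρ_c), so h (1 + ρ_c/(ρ_m − ρ_c)) = Δ, i.e. h = Δ (ρ_m − ρ_c)/ρ_m.
h = 32900 m × 0.57/3.34 = 5610 m.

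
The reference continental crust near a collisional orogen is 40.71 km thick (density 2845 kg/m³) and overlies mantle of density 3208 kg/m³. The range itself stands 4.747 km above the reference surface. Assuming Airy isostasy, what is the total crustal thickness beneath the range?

Root depth r = h ρ_c / (ρ_m − ρ_c) = 4.747 km × 2845 / 363 = 37.2 km.
Total thickness = T + h + r = 40.71 km + 4.747 km + 37.2 km = 82.7 km.

82.7 km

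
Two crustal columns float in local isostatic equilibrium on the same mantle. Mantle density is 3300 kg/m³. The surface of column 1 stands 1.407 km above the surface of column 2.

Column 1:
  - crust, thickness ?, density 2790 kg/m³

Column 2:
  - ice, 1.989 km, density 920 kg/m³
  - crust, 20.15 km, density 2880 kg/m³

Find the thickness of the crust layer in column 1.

Take the compensation level at the base of the deeper column (depth z_c below the surface of column 1) and equate Σ ρ_i t_i down to z_c; mantle fills any gap and the z_c terms cancel.
Column 1: x×2790 + (z_c − 0 − x)×3300
Column 2: 1.407×0 + 1.989×920 + 20.15×2880 + (z_c − 1.407 − 22.139)×3300
The z_c×3300 term appears on both sides and cancels. Collect the known terms of each column as K = Σ(ρt)_known − 3300 × (depth of known layers): K_1 = 0 − 3300×0 = 0; K_2 = 59861.88 − 3300×(1.407 + 22.139) = −17839.92.
Balance: K_1 − x×(3300 − 2790) = K_2, so x = (K_1 − K_2)/(3300 − 2790) = 17839.9/510 = 35 km.

35 km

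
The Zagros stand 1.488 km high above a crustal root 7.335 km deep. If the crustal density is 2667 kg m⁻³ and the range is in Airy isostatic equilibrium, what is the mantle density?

3210 kg m⁻³

Airy balance: ρ_c h = (ρ_m − ρ_c) r → ρ_m = ρ_c (1 + h/r).
ρ_m = 2667 × (1 + 1.488 km/7.335 km) = 3210 kg m⁻³.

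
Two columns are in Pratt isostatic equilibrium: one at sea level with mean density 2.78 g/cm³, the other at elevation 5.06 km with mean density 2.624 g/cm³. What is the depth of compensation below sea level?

ρ_ref D = ρ (D + h) → D (ρ_ref − ρ) = ρ h.
D = ρ h/(ρ_ref − ρ) = 2.624 × 5.06 km/(2.78 − 2.624) = 85.1 km.

85.1 km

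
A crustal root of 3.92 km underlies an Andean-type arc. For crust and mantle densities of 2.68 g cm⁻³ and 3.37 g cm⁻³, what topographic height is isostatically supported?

1.01 km

For local isostatic compensation: ρ_c h = (ρ_m − ρ_c) r.
h = r (ρ_m − ρ_c) / ρ_c = 3.92 km × (3.37 − 2.68) / 2.68 = 1.01 km.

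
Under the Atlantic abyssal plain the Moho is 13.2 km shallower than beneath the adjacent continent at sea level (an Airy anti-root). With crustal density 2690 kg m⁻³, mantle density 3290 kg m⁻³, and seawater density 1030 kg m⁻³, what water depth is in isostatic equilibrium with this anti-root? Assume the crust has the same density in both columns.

4.77 km

Replacing a thickness d of crust by seawater at the top must be balanced by replacing crust with mantle at the base: d (ρ_c − ρ_w) = a (ρ_m − ρ_c).
d = a (ρ_m − ρ_c)/(ρ_c − ρ_w) = 13.2 km × 600/1660 = 4.77 km.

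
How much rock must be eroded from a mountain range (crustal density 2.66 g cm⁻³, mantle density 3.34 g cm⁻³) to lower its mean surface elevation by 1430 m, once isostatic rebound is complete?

Net drop Δ = e − u = e − e ρ_c/ρ_m = e (ρ_m − ρ_c)/ρ_m.
e = Δ ρ_m/(ρ_m − ρ_c) = 1430 m × 3.34/0.68 = 7020 m.

7020 m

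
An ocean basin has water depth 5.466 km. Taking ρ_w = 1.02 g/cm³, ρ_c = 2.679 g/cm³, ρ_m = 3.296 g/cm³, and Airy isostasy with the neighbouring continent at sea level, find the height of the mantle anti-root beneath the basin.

In Airy isostatic equilibrium: replacing crust with seawater at the top is compensated by replacing crust with mantle at the base: d (ρ_c − ρ_w) = a (ρ_m − ρ_c).
a = d (ρ_c − ρ_w)/(ρ_m − ρ_c) = 5.466 km × 1.659/0.617 = 14.7 km.

14.7 km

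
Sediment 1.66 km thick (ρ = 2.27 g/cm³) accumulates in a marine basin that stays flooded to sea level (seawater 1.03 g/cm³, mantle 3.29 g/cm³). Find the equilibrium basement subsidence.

0.911 km

Submarine loading: the sediment displaces seawater, and the subsidence is in turn flooded, so s (ρ_m − ρ_w) = t (ρ_sed − ρ_w).
s = 1.66 km × (2.27 − 1.03) / (3.29 − 1.03) = 0.911 km.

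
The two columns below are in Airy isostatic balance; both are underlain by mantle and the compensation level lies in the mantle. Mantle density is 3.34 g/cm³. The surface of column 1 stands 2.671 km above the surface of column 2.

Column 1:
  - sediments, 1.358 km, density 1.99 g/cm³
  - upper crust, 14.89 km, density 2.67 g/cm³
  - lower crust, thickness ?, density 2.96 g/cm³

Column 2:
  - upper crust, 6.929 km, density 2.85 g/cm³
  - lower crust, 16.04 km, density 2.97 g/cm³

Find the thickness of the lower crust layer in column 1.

Take the compensation level at the base of the deeper column (depth z_c below the surface of column 1) and equate Σ ρ_i t_i down to z_c; mantle fills any gap and the z_c terms cancel.
Column 1: 1.358×1.99 + 14.89×2.67 + x×2.96 + (z_c − 16.248 − x)×3.34
Column 2: 2.671×0 + 6.929×2.85 + 16.04×2.97 + (z_c − 2.671 − 22.969)×3.34
The z_c×3.34 term appears on both sides and cancels. Collect the known terms of each column as K = Σ(ρt)_known − 3.34 × (depth of known layers): K_1 = 42.45872 − 3.34×16.248 = −11.8096; K_2 = 67.38645 − 3.34×(2.671 + 22.969) = −18.25115.
Balance: K_1 − x×(3.34 − 2.96) = K_2, so x = (K_1 − K_2)/(3.34 − 2.96) = 6.44155/0.38 = 17 km.

17 km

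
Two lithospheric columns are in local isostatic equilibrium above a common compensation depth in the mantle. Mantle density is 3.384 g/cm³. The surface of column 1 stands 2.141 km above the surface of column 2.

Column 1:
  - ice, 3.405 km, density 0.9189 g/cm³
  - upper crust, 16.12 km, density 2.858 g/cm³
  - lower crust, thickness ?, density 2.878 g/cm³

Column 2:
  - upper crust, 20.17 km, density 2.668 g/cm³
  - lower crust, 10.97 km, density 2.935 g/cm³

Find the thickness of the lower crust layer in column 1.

19.2 km

Take the compensation level at the base of the deeper column (depth z_c below the surface of column 1) and equate Σ ρ_i t_i down to z_c; mantle fills any gap and the z_c terms cancel.
Column 1: 3.405×0.9189 + 16.12×2.858 + x×2.878 + (z_c − 19.525 − x)×3.384
Column 2: 2.141×0 + 20.17×2.668 + 10.97×2.935 + (z_c − 2.141 − 31.14)×3.384
The z_c×3.384 term appears on both sides and cancels. Collect the known terms of each column as K = Σ(ρt)_known − 3.384 × (depth of known layers): K_1 = 49.1998145 − 3.384×19.525 = −16.8727855; K_2 = 86.01051 − 3.384×(2.141 + 31.14) = −26.612394.
Balance: K_1 − x×(3.384 − 2.878) = K_2, so x = (K_1 − K_2)/(3.384 − 2.878) = 9.73961/0.506 = 19.2 km.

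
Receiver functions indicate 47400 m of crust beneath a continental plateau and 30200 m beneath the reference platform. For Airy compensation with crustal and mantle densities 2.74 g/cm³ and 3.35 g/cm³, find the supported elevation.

Excess crust Δ = 47400 m − 30200 m = 17200 m, split between elevation h and root r with h + r = Δ.
Airy balance ρ_c h = (ρ_m − ρ_c) r gives r = h ρ_c/(ρ_m − ρ_c), so h (1 + ρ_c/(ρ_m − ρ_c)) = Δ, i.e. h = Δ (ρ_m − ρ_c)/ρ_m.
h = 17200 m × 0.61/3.35 = 3130 m.

3130 m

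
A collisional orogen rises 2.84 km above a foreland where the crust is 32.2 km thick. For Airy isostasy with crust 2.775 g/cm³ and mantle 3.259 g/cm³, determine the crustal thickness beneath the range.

Root depth r = h ρ_c / (ρ_m − ρ_c) = 2.84 km × 2.775 / 0.484 = 16.28 km.
Total thickness = T + h + r = 32.2 km + 2.84 km + 16.28 km = 51.3 km.

51.3 km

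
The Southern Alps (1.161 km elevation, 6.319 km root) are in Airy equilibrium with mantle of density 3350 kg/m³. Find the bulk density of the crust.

ρ_c h = (ρ_m − ρ_c) r → ρ_c (h + r) = ρ_m r → ρ_c = ρ_m r / (h + r).
ρ_c = 3350 × 6.319 km / (1.161 km + 6.319 km) = 2830 kg/m³.

2830 kg/m³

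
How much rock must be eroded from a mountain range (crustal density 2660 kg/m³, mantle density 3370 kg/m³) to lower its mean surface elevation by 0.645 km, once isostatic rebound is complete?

Net drop Δ = e − u = e − e ρ_c/ρ_m = e (ρ_m − ρ_c)/ρ_m.
e = Δ ρ_m/(ρ_m − ρ_c) = 0.645 km × 3370/710 = 3.06 km.

3.06 km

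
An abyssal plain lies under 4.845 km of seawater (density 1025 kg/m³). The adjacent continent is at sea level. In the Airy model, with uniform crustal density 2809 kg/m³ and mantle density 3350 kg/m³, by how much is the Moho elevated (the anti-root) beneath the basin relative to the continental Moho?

For local isostatic compensation: replacing crust with seawater at the top is compensated by replacing crust with mantle at the base: d (ρ_c − ρ_w) = a (ρ_m − ρ_c).
a = d (ρ_c − ρ_w)/(ρ_m − ρ_c) = 4.845 km × 1784/541 = 16 km.

16 km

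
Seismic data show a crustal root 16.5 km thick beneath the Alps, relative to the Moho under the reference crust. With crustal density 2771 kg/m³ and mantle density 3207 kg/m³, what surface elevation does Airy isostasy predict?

For local isostatic compensation: ρ_c h = (ρ_m − ρ_c) r.
h = r (ρ_m − ρ_c) / ρ_c = 16.5 km × (3207 − 2771) / 2771 = 2.6 km.

2.6 km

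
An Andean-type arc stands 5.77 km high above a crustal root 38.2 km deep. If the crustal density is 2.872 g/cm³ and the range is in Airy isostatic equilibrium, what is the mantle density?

3.31 g/cm³

Airy balance: ρ_c h = (ρ_m − ρ_c) r → ρ_m = ρ_c (1 + h/r).
ρ_m = 2.872 × (1 + 5.77 km/38.2 km) = 3.31 g/cm³.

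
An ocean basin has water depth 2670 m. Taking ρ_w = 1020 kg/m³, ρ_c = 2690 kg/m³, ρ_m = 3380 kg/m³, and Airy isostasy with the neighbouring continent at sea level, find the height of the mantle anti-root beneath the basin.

In Airy isostatic equilibrium: replacing crust with seawater at the top is compensated by replacing crust with mantle at the base: d (ρ_c − ρ_w) = a (ρ_m − ρ_c).
a = d (ρ_c − ρ_w)/(ρ_m − ρ_c) = 2670 m × 1670/690 = 6460 m.

6460 m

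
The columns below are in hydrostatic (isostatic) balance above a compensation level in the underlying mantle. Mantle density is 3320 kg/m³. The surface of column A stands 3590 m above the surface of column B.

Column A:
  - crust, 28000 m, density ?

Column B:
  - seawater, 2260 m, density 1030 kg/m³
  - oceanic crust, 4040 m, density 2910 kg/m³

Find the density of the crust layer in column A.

2650 kg/m³

Take the compensation level at the base of the deeper column (depth z_c below the surface of column A) and equate Σ ρ_i t_i down to z_c; mantle fills any gap and the z_c terms cancel.
Column A: 28000×ρ + (z_c − 28000)×3320
Column B: 3590×0 + 2260×1030 + 4040×2910 + (z_c − 3590 − 6300)×3320
The z_c×3320 term appears on both sides and cancels. Collect the known terms of each column as K = Σ(ρt)_known − 3320 × (depth of known layers): K_A = 0 − 3320×28000 = −92960000; K_B = 14084200 − 3320×(3590 + 6300) = −18750600.
Balance: K_A + 28000×ρ = K_B, so ρ = (K_B − K_A)/28000 = 74209400/28000 = 2650 kg/m³.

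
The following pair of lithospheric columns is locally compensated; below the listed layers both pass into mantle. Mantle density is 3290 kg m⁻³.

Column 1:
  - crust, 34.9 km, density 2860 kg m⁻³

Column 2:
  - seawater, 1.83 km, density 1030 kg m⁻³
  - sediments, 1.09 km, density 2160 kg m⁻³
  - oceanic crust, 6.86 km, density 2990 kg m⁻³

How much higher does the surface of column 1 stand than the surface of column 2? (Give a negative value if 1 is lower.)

For any compensation level in the mantle, the mantle terms cancel and isostasy reduces to e = (Σt_1 − Σt_2) − (Σ(ρt)_1 − Σ(ρt)_2) / ρ_m.
Σt_1 = 34.9 km; Σt_2 = 9.78 km; Σ(ρt)_1 = 99814; Σ(ρt)_2 = 24750.7 (in km·kg m⁻³).
e = (34.9 − 9.78) − (99814 − 24750.7) / 3290 = 2.3 km.

2.3 km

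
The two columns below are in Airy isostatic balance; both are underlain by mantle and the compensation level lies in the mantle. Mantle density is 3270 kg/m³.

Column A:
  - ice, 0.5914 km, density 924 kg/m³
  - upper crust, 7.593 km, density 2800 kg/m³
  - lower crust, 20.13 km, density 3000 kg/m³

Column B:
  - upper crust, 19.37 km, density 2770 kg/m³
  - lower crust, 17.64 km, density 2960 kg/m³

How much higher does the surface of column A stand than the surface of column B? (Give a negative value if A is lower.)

−1.46 km

For any compensation level in the mantle, the mantle terms cancel and isostasy reduces to e = (Σt_A − Σt_B) − (Σ(ρt)_A − Σ(ρt)_B) / ρ_m.
Σt_A = 28.3144 km; Σt_B = 37.01 km; Σ(ρt)_A = 82196.8536; Σ(ρt)_B = 105869.3 (in km·kg/m³).
e = (28.3144 − 37.01) − (82196.8536 − 105869.3) / 3270 = −1.46 km.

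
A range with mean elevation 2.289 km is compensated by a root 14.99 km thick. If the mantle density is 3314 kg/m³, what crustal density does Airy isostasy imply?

2870 kg/m³

ρ_c h = (ρ_m − ρ_c) r → ρ_c (h + r) = ρ_m r → ρ_c = ρ_m r / (h + r).
ρ_c = 3314 × 14.99 km / (2.289 km + 14.99 km) = 2870 kg/m³.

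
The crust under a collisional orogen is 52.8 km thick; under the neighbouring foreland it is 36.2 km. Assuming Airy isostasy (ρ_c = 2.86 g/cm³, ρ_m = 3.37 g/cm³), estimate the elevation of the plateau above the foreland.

2.51 km

Excess crust Δ = 52.8 km − 36.2 km = 16.6 km, split between elevation h and root r with h + r = Δ.
Airy balance ρ_c h = (ρ_m − ρ_c) r gives r = h ρ_c/(ρ_m − ρ_c), so h (1 + ρ_c/(ρ_m − ρ_c)) = Δ, i.e. h = Δ (ρ_m − ρ_c)/ρ_m.
h = 16.6 km × 0.51/3.37 = 2.51 km.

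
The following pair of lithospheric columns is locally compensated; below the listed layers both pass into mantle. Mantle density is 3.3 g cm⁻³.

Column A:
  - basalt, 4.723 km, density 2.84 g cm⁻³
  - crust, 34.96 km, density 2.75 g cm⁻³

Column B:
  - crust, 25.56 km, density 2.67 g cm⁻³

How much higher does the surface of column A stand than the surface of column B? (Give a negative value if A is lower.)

1.61 km

For any compensation level in the mantle, the mantle terms cancel and isostasy reduces to e = (Σt_A − Σt_B) − (Σ(ρt)_A − Σ(ρt)_B) / ρ_m.
Σt_A = 39.683 km; Σt_B = 25.56 km; Σ(ρt)_A = 109.55332; Σ(ρt)_B = 68.2452 (in km·g cm⁻³).
e = (39.683 − 25.56) − (109.55332 − 68.2452) / 3.3 = 1.61 km.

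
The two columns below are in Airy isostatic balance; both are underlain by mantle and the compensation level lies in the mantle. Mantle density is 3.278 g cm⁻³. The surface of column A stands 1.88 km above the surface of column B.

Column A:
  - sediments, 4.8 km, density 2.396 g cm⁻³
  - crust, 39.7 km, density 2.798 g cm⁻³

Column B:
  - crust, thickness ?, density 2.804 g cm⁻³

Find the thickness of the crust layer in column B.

Take the compensation level at the base of the deeper column (depth z_c below the surface of column A) and equate Σ ρ_i t_i down to z_c; mantle fills any gap and the z_c terms cancel.
Column A: 4.8×2.396 + 39.7×2.798 + (z_c − 44.5)×3.278
Column B: 1.88×0 + x×2.804 + (z_c − 1.88 − 0 − x)×3.278
The z_c×3.278 term appears on both sides and cancels. Collect the known terms of each column as K = Σ(ρt)_known − 3.278 × (depth of known layers): K_A = 122.5814 − 3.278×44.5 = −23.2896; K_B = 0 − 3.278×(1.88 + 0) = −6.16264.
Balance: K_A = K_B − x×(3.278 − 2.804), so x = (K_B − K_A)/(3.278 − 2.804) = 17.127/0.474 = 36.1 km.

36.1 km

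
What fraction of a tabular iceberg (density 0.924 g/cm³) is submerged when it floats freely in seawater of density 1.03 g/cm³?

Submerged fraction = ρ_obj/ρ_fluid = 0.924/1.03 = 89.7%.

89.7%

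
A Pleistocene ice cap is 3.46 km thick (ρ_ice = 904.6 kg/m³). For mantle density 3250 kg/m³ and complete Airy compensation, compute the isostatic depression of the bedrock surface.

0.963 km

For local isostatic compensation: the ice load ρ_ice t is balanced by mantle displaced below, ρ_m s.
s = t ρ_ice / ρ_m = 3.46 km × 904.6/3250 = 0.963 km.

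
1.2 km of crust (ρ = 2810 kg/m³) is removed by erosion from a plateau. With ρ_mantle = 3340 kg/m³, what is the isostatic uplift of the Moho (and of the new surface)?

1.01 km

Unloading: uplift u = e ρ_c/ρ_m = 1.2 km × 2810/3340 = 1.01 km.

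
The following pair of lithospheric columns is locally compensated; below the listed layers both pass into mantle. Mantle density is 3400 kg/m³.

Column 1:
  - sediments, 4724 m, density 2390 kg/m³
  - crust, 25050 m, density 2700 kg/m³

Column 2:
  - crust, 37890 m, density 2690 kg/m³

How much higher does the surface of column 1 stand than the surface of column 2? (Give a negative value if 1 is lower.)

For any compensation level in the mantle, the mantle terms cancel and isostasy reduces to e = (Σt_1 − Σt_2) − (Σ(ρt)_1 − Σ(ρt)_2) / ρ_m.
Σt_1 = 29774 m; Σt_2 = 37890 m; Σ(ρt)_1 = 78925360; Σ(ρt)_2 = 101924100 (in m·kg/m³).
e = (29774 − 37890) − (78925360 − 101924100) / 3400 = −1350 m.

−1350 m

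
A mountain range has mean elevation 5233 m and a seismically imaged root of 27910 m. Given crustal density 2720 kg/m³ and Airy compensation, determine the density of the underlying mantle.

Airy balance: ρ_c h = (ρ_m − ρ_c) r → ρ_m = ρ_c (1 + h/r).
ρ_m = 2720 × (1 + 5233 m/27910 m) = 3230 kg/m³.

3230 kg/m³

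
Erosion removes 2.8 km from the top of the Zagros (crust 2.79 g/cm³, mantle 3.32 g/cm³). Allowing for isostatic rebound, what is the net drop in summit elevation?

0.447 km

Rebound u = e ρ_c/ρ_m = 2.8 km × 2.79/3.32 = 2.353 km.
Net surface drop = e − u = 2.8 km − 2.353 km = e (ρ_m − ρ_c)/ρ_m = 0.447 km.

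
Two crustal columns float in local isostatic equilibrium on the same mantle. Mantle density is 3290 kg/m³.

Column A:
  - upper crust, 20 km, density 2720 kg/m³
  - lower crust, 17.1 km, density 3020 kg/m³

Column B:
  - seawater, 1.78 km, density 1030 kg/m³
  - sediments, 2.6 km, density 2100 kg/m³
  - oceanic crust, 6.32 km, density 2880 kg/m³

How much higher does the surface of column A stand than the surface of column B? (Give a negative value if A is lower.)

For any compensation level in the mantle, the mantle terms cancel and isostasy reduces to e = (Σt_A − Σt_B) − (Σ(ρt)_A − Σ(ρt)_B) / ρ_m.
Σt_A = 37.1 km; Σt_B = 10.7 km; Σ(ρt)_A = 106042; Σ(ρt)_B = 25495 (in km·kg/m³).
e = (37.1 − 10.7) − (106042 − 25495) / 3290 = 1.92 km.

1.92 km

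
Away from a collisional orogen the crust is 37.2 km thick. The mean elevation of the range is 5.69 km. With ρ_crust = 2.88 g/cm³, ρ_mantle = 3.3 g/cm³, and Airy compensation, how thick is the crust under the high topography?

Root depth r = h ρ_c / (ρ_m − ρ_c) = 5.69 km × 2.88 / 0.42 = 39.02 km.
Total thickness = T + h + r = 37.2 km + 5.69 km + 39.02 km = 81.9 km.

81.9 km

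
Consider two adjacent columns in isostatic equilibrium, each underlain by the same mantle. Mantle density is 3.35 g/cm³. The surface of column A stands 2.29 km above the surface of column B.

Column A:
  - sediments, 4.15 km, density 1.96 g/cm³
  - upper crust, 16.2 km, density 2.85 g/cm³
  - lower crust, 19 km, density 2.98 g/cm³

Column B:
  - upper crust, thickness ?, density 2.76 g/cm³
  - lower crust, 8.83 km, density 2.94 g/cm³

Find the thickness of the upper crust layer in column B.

Take the compensation level at the base of the deeper column (depth z_c below the surface of column A) and equate Σ ρ_i t_i down to z_c; mantle fills any gap and the z_c terms cancel.
Column A: 4.15×1.96 + 16.2×2.85 + 19×2.98 + (z_c − 39.35)×3.35
Column B: 2.29×0 + x×2.76 + 8.83×2.94 + (z_c − 2.29 − 8.83 − x)×3.35
The z_c×3.35 term appears on both sides and cancels. Collect the known terms of each column as K = Σ(ρt)_known − 3.35 × (depth of known layers): K_A = 110.924 − 3.35×39.35 = −20.8985; K_B = 25.9602 − 3.35×(2.29 + 8.83) = −11.2918.
Balance: K_A = K_B − x×(3.35 − 2.76), so x = (K_B − K_A)/(3.35 − 2.76) = 9.6067/0.59 = 16.3 km.

16.3 km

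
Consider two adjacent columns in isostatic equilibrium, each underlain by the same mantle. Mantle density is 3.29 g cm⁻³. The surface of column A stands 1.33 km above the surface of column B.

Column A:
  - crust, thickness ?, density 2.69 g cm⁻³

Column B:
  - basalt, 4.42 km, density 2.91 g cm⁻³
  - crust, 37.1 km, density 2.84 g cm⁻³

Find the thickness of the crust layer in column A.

37.9 km

Take the compensation level at the base of the deeper column (depth z_c below the surface of column A) and equate Σ ρ_i t_i down to z_c; mantle fills any gap and the z_c terms cancel.
Column A: x×2.69 + (z_c − 0 − x)×3.29
Column B: 1.33×0 + 4.42×2.91 + 37.1×2.84 + (z_c − 1.33 − 41.52)×3.29
The z_c×3.29 term appears on both sides and cancels. Collect the known terms of each column as K = Σ(ρt)_known − 3.29 × (depth of known layers): K_A = 0 − 3.29×0 = 0; K_B = 118.2262 − 3.29×(1.33 + 41.52) = −22.7503.
Balance: K_A − x×(3.29 − 2.69) = K_B, so x = (K_A − K_B)/(3.29 − 2.69) = 22.7503/0.6 = 37.9 km.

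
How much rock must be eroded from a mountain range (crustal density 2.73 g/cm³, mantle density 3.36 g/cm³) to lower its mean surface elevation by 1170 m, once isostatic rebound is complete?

6240 m

Net drop Δ = e − u = e − e ρ_c/ρ_m = e (ρ_m − ρ_c)/ρ_m.
e = Δ ρ_m/(ρ_m − ρ_c) = 1170 m × 3.36/0.63 = 6240 m.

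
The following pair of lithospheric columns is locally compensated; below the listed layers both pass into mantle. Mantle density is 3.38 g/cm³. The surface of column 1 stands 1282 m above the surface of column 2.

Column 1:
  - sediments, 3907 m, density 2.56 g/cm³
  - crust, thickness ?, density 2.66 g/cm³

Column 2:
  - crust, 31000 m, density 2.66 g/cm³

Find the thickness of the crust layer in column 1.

32600 m

Take the compensation level at the base of the deeper column (depth z_c below the surface of column 1) and equate Σ ρ_i t_i down to z_c; mantle fills any gap and the z_c terms cancel.
Column 1: 3907×2.56 + x×2.66 + (z_c − 3907 − x)×3.38
Column 2: 1282×0 + 31000×2.66 + (z_c − 1282 − 31000)×3.38
The z_c×3.38 term appears on both sides and cancels. Collect the known terms of each column as K = Σ(ρt)_known − 3.38 × (depth of known layers): K_1 = 10001.92 − 3.38×3907 = −3203.74; K_2 = 82460 − 3.38×(1282 + 31000) = −26653.16.
Balance: K_1 − x×(3.38 − 2.66) = K_2, so x = (K_1 − K_2)/(3.38 − 2.66) = 23449.4/0.72 = 32600 m.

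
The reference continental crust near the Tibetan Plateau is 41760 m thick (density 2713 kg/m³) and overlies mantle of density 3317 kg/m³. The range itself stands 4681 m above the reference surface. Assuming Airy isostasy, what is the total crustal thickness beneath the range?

Root depth r = h ρ_c / (ρ_m − ρ_c) = 4681 m × 2713 / 604 = 21030 m.
Total thickness = T + h + r = 41760 m + 4681 m + 21030 m = 67500 m.

67500 m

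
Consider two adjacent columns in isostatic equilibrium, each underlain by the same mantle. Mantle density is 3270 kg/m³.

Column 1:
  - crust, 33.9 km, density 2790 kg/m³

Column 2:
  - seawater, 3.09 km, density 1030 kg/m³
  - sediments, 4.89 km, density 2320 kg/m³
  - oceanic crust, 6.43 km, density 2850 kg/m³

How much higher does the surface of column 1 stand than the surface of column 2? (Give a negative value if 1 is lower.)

For any compensation level in the mantle, the mantle terms cancel and isostasy reduces to e = (Σt_1 − Σt_2) − (Σ(ρt)_1 − Σ(ρt)_2) / ρ_m.
Σt_1 = 33.9 km; Σt_2 = 14.41 km; Σ(ρt)_1 = 94581; Σ(ρt)_2 = 32853 (in km·kg/m³).
e = (33.9 − 14.41) − (94581 − 32853) / 3270 = 0.613 km.

0.613 km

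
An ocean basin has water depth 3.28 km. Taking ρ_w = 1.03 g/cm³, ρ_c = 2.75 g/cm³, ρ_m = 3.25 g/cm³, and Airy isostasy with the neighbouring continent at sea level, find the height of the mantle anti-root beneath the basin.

Equating mass per unit area of the two columns: replacing crust with seawater at the top is compensated by replacing crust with mantle at the base: d (ρ_c − ρ_w) = a (ρ_m − ρ_c).
a = d (ρ_c − ρ_w)/(ρ_m − ρ_c) = 3.28 km × 1.72/0.5 = 11.3 km.

11.3 km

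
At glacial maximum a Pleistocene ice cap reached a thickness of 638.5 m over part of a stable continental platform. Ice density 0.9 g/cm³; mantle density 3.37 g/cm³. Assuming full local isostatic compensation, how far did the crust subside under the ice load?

171 m

In Airy isostatic equilibrium: the ice load ρ_ice t is balanced by mantle displaced below, ρ_m s.
s = t ρ_ice / ρ_m = 638.5 m × 0.9/3.37 = 171 m.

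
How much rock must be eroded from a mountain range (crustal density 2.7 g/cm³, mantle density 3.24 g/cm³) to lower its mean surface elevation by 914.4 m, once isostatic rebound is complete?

5490 m

Net drop Δ = e − u = e − e ρ_c/ρ_m = e (ρ_m − ρ_c)/ρ_m.
e = Δ ρ_m/(ρ_m − ρ_c) = 914.4 m × 3.24/0.54 = 5490 m.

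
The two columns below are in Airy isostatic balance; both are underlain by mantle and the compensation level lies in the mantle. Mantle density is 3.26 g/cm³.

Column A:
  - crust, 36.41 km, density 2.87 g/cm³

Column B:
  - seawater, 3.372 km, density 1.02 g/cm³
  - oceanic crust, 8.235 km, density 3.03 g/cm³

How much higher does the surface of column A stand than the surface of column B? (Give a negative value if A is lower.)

1.46 km

For any compensation level in the mantle, the mantle terms cancel and isostasy reduces to e = (Σt_A − Σt_B) − (Σ(ρt)_A − Σ(ρt)_B) / ρ_m.
Σt_A = 36.41 km; Σt_B = 11.607 km; Σ(ρt)_A = 104.4967; Σ(ρt)_B = 28.39149 (in km·g/cm³).
e = (36.41 − 11.607) − (104.4967 − 28.39149) / 3.26 = 1.46 km.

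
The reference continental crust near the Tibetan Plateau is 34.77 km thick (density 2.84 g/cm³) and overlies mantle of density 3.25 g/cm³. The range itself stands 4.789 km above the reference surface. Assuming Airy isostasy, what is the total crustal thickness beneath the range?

72.7 km

Root depth r = h ρ_c / (ρ_m − ρ_c) = 4.789 km × 2.84 / 0.41 = 33.17 km.
Total thickness = T + h + r = 34.77 km + 4.789 km + 33.17 km = 72.7 km.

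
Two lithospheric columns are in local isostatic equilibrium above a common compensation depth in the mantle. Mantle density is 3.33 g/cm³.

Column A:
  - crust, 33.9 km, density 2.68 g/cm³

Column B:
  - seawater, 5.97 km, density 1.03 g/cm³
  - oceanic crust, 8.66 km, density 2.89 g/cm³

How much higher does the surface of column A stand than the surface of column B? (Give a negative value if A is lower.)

For any compensation level in the mantle, the mantle terms cancel and isostasy reduces to e = (Σt_A − Σt_B) − (Σ(ρt)_A − Σ(ρt)_B) / ρ_m.
Σt_A = 33.9 km; Σt_B = 14.63 km; Σ(ρt)_A = 90.852; Σ(ρt)_B = 31.1765 (in km·g/cm³).
e = (33.9 − 14.63) − (90.852 − 31.1765) / 3.33 = 1.35 km.

1.35 km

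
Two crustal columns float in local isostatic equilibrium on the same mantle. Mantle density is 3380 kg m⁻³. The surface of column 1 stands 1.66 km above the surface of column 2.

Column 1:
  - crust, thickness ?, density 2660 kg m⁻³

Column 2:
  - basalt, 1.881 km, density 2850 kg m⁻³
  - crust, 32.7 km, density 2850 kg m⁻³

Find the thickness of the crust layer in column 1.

33.2 km

Take the compensation level at the base of the deeper column (depth z_c below the surface of column 1) and equate Σ ρ_i t_i down to z_c; mantle fills any gap and the z_c terms cancel.
Column 1: x×2660 + (z_c − 0 − x)×3380
Column 2: 1.66×0 + 1.881×2850 + 32.7×2850 + (z_c − 1.66 − 34.581)×3380
The z_c×3380 term appears on both sides and cancels. Collect the known terms of each column as K = Σ(ρt)_known − 3380 × (depth of known layers): K_1 = 0 − 3380×0 = 0; K_2 = 98555.85 − 3380×(1.66 + 34.581) = −23938.73.
Balance: K_1 − x×(3380 − 2660) = K_2, so x = (K_1 − K_2)/(3380 − 2660) = 23938.7/720 = 33.2 km.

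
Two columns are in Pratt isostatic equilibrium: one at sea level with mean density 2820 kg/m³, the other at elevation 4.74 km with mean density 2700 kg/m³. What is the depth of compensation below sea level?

107 km

ρ_ref D = ρ (D + h) → D (ρ_ref − ρ) = ρ h.
D = ρ h/(ρ_ref − ρ) = 2700 × 4.74 km/(2820 − 2700) = 107 km.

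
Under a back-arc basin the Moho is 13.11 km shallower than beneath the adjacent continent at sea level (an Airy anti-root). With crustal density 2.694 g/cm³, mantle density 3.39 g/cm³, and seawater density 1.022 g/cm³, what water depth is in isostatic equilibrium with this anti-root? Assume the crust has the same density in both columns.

5.46 km

Replacing a thickness d of crust by seawater at the top must be balanced by replacing crust with mantle at the base: d (ρ_c − ρ_w) = a (ρ_m − ρ_c).
d = a (ρ_m − ρ_c)/(ρ_c − ρ_w) = 13.11 km × 0.696/1.672 = 5.46 km.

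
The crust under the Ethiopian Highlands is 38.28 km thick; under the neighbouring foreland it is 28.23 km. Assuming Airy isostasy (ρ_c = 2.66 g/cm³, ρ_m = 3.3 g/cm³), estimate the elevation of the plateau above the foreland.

1.95 km

Excess crust Δ = 38.28 km − 28.23 km = 10.05 km, split between elevation h and root r with h + r = Δ.
Airy balance ρ_c h = (ρ_m − ρ_c) r gives r = h ρ_c/(ρ_m − ρ_c), so h (1 + ρ_c/(ρ_m − ρ_c)) = Δ, i.e. h = Δ (ρ_m − ρ_c)/ρ_m.
h = 10.05 km × 0.64/3.3 = 1.95 km.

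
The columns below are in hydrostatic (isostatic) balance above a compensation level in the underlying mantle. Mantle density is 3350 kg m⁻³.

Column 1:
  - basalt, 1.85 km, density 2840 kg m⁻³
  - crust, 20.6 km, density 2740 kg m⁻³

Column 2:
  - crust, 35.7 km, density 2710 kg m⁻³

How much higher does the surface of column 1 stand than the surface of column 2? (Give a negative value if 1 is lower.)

−2.79 km

For any compensation level in the mantle, the mantle terms cancel and isostasy reduces to e = (Σt_1 − Σt_2) − (Σ(ρt)_1 − Σ(ρt)_2) / ρ_m.
Σt_1 = 22.45 km; Σt_2 = 35.7 km; Σ(ρt)_1 = 61698; Σ(ρt)_2 = 96747 (in km·kg m⁻³).
e = (22.45 − 35.7) − (61698 − 96747) / 3350 = −2.79 km.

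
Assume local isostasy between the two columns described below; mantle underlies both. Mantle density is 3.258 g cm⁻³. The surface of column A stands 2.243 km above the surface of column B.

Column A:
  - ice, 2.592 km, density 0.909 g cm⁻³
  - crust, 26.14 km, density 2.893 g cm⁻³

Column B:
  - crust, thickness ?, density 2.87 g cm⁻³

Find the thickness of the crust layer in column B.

Take the compensation level at the base of the deeper column (depth z_c below the surface of column A) and equate Σ ρ_i t_i down to z_c; mantle fills any gap and the z_c terms cancel.
Column A: 2.592×0.909 + 26.14×2.893 + (z_c − 28.732)×3.258
Column B: 2.243×0 + x×2.87 + (z_c − 2.243 − 0 − x)×3.258
The z_c×3.258 term appears on both sides and cancels. Collect the known terms of each column as K = Σ(ρt)_known − 3.258 × (depth of known layers): K_A = 77.979148 − 3.258×28.732 = −15.629708; K_B = 0 − 3.258×(2.243 + 0) = −7.307694.
Balance: K_A = K_B − x×(3.258 − 2.87), so x = (K_B − K_A)/(3.258 − 2.87) = 8.32201/0.388 = 21.4 km.

21.4 km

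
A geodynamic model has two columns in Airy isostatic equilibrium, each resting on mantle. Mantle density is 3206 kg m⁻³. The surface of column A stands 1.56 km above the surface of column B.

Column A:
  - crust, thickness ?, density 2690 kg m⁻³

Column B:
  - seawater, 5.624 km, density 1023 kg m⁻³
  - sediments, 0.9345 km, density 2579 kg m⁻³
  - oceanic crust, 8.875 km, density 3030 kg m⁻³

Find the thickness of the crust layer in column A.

37.6 km

Take the compensation level at the base of the deeper column (depth z_c below the surface of column A) and equate Σ ρ_i t_i down to z_c; mantle fills any gap and the z_c terms cancel.
Column A: x×2690 + (z_c − 0 − x)×3206
Column B: 1.56×0 + 5.624×1023 + 0.9345×2579 + 8.875×3030 + (z_c − 1.56 − 15.4335)×3206
The z_c×3206 term appears on both sides and cancels. Collect the known terms of each column as K = Σ(ρt)_known − 3206 × (depth of known layers): K_A = 0 − 3206×0 = 0; K_B = 35054.6775 − 3206×(1.56 + 15.4335) = −19426.4835.
Balance: K_A − x×(3206 − 2690) = K_B, so x = (K_A − K_B)/(3206 − 2690) = 19426.5/516 = 37.6 km.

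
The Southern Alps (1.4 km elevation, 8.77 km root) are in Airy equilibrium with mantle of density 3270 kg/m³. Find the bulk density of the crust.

ρ_c h = (ρ_m − ρ_c) r → ρ_c (h + r) = ρ_m r → ρ_c = ρ_m r / (h + r).
ρ_c = 3270 × 8.77 km / (1.4 km + 8.77 km) = 2820 kg/m³.

2820 kg/m³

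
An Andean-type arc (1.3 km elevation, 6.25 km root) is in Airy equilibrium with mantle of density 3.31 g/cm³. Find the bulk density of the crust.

2.74 g/cm³

ρ_c h = (ρ_m − ρ_c) r → ρ_c (h + r) = ρ_m r → ρ_c = ρ_m r / (h + r).
ρ_c = 3.31 × 6.25 km / (1.3 km + 6.25 km) = 2.74 g/cm³.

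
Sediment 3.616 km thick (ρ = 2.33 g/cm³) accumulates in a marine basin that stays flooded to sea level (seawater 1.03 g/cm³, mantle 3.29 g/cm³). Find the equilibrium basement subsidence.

2.08 km

Submarine loading: the sediment displaces seawater, and the subsidence is in turn flooded, so s (ρ_m − ρ_w) = t (ρ_sed − ρ_w).
s = 3.616 km × (2.33 − 1.03) / (3.29 − 1.03) = 2.08 km.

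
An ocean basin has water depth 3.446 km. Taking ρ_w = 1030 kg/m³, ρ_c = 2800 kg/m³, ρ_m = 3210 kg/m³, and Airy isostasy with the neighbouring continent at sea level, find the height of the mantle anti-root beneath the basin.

14.9 km

For local isostatic compensation: replacing crust with seawater at the top is compensated by replacing crust with mantle at the base: d (ρ_c − ρ_w) = a (ρ_m − ρ_c).
a = d (ρ_c − ρ_w)/(ρ_m − ρ_c) = 3.446 km × 1770/410 = 14.9 km.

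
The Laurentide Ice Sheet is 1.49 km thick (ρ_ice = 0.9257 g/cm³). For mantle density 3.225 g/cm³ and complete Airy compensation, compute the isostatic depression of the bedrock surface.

For local isostatic compensation: the ice load ρ_ice t is balanced by mantle displaced below, ρ_m s.
s = t ρ_ice / ρ_m = 1.49 km × 0.9257/3.225 = 0.428 km.

0.428 km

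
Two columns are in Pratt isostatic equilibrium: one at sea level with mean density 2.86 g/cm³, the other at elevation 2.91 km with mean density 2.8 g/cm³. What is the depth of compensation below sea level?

136 km

ρ_ref D = ρ (D + h) → D (ρ_ref − ρ) = ρ h.
D = ρ h/(ρ_ref − ρ) = 2.8 × 2.91 km/(2.86 − 2.8) = 136 km.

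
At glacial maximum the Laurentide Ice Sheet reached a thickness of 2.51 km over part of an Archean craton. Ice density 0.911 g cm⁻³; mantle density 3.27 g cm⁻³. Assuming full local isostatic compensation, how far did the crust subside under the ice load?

0.699 km

In Airy isostatic equilibrium: the ice load ρ_ice t is balanced by mantle displaced below, ρ_m s.
s = t ρ_ice / ρ_m = 2.51 km × 0.911/3.27 = 0.699 km.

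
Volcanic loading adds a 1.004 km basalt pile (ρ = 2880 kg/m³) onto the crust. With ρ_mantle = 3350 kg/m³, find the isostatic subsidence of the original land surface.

Subaerial loading: s = t ρ_load / ρ_m.
s = 1.004 km × 2880/3350 = 0.863 km.

0.863 km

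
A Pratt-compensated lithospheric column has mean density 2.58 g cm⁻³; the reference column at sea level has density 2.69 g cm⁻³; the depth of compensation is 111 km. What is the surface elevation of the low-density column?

4.73 km

ρ_ref D = ρ (D + h) → h = D (ρ_ref − ρ)/ρ.
h = 111 km × (2.69 − 2.58)/2.58 = 4.73 km.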